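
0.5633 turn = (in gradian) 225.3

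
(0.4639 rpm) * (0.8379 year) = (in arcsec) 2.648e+11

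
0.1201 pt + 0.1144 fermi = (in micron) 42.37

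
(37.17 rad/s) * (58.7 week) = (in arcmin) 4.536e+12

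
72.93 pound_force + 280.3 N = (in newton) 604.7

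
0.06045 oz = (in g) 1.714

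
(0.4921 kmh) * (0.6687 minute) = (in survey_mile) 0.003408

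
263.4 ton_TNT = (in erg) 1.102e+19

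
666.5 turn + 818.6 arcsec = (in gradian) 2.666e+05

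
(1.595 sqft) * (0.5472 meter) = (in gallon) 21.42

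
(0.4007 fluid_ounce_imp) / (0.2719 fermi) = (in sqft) 4.507e+11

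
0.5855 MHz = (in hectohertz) 5855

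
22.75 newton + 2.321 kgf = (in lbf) 10.23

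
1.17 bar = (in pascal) 1.17e+05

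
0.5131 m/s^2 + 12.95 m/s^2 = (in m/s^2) 13.46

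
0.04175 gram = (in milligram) 41.75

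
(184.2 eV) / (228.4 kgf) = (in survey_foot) 4.323e-20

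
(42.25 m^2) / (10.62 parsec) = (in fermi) 0.1289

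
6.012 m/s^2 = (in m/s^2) 6.012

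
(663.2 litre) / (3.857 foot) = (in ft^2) 6.072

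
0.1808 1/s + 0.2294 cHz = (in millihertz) 183.1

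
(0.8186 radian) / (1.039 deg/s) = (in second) 45.14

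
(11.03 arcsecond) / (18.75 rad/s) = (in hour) 7.922e-10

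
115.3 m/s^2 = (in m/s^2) 115.3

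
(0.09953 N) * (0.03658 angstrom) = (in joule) 3.641e-13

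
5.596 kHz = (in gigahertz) 5.596e-06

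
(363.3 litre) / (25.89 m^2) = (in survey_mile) 8.719e-06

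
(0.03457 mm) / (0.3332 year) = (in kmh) 1.184e-11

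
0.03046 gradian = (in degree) 0.02741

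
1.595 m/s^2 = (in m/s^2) 1.595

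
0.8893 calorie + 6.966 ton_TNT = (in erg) 2.915e+17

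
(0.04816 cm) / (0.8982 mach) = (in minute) 2.624e-08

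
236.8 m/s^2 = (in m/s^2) 236.8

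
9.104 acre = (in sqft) 3.966e+05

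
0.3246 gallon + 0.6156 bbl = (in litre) 99.1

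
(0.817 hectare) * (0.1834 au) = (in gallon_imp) 4.931e+16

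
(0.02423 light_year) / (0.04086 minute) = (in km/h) 3.366e+14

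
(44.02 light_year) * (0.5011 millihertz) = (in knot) 4.057e+14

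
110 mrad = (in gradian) 7.003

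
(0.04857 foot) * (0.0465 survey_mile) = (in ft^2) 11.92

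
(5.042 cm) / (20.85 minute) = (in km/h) 0.0001451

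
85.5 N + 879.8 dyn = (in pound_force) 19.22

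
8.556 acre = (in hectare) 3.462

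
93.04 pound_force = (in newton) 413.9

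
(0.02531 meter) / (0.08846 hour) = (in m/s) 7.948e-05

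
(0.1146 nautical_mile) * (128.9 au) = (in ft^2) 4.405e+16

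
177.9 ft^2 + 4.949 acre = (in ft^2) 2.158e+05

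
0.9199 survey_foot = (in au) 1.874e-12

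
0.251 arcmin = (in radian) 7.301e-05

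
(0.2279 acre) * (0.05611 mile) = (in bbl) 5.238e+05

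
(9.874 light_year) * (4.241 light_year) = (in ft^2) 4.034e+34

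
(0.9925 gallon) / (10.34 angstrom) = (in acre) 897.9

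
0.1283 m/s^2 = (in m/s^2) 0.1283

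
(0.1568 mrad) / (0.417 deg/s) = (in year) 6.832e-10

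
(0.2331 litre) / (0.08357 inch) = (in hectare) 1.098e-05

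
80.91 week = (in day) 566.4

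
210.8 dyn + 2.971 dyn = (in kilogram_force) 0.000218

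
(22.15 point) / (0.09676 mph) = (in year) 5.728e-09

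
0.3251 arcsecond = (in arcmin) 0.005418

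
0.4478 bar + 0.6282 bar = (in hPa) 1076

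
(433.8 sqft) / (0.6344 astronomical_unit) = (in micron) 0.0004246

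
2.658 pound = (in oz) 42.53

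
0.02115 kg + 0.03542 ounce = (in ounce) 0.7815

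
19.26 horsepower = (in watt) 1.436e+04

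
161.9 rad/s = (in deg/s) 9276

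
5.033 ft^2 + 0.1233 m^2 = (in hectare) 5.909e-05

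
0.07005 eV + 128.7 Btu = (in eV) 8.475e+23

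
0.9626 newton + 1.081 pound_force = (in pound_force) 1.297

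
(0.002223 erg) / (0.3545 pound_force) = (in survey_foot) 4.625e-10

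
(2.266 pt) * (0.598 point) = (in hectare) 1.686e-11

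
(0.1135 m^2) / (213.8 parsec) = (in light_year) 1.818e-36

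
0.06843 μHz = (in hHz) 6.843e-10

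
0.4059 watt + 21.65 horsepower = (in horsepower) 21.65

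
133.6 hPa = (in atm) 0.1319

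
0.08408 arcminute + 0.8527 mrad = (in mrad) 0.8772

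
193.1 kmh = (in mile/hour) 120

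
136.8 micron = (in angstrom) 1.368e+06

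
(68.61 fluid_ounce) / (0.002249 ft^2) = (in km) 0.009711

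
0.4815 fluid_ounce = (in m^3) 1.424e-05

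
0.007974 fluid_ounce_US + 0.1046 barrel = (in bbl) 0.1046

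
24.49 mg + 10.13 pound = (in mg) 4.595e+06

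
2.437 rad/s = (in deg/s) 139.6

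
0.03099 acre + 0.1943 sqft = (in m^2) 125.4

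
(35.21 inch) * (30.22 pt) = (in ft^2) 0.1026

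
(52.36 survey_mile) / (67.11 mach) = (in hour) 0.001024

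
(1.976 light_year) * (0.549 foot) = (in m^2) 3.128e+15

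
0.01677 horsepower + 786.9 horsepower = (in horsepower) 786.9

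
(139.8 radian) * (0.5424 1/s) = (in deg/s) 4345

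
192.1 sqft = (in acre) 0.00441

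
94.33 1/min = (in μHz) 1.572e+06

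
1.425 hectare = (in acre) 3.521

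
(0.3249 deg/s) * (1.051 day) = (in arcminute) 1.77e+06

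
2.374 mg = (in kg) 2.374e-06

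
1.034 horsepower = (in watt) 771.1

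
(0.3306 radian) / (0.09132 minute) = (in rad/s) 0.06034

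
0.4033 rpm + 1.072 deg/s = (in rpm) 0.582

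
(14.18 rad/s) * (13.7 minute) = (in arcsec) 2.404e+09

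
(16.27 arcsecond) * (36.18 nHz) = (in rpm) 2.725e-11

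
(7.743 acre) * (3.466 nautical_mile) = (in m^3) 2.011e+08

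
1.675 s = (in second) 1.675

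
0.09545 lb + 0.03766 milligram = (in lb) 0.09545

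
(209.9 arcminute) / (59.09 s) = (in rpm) 0.009867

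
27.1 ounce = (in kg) 0.7683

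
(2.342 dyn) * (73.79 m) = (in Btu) 1.638e-06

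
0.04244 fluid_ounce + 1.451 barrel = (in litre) 230.7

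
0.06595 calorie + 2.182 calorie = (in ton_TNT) 2.248e-09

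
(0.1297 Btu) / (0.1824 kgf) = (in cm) 7650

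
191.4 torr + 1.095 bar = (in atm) 1.333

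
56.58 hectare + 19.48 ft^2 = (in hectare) 56.58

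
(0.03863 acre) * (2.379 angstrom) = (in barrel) 2.339e-07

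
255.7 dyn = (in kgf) 0.0002607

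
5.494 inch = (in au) 9.328e-13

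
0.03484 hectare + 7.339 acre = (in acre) 7.425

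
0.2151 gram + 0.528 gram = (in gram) 0.7431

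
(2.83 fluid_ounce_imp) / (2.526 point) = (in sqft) 0.9713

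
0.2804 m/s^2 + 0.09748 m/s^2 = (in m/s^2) 0.3779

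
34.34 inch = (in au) 5.831e-12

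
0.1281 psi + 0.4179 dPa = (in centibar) 0.8833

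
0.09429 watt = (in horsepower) 0.0001264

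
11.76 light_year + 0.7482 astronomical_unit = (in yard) 1.217e+17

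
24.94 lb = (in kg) 11.31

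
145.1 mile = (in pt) 6.619e+08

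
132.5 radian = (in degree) 7592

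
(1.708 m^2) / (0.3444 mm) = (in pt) 1.406e+07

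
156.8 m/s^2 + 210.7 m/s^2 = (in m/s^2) 367.5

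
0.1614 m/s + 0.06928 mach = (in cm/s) 2375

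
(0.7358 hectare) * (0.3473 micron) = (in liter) 2.555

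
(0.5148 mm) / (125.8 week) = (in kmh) 2.436e-11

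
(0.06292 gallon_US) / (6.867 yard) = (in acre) 9.373e-09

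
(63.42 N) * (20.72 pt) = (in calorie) 0.1108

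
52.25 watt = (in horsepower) 0.07007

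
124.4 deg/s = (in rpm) 20.73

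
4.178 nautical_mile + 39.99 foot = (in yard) 8475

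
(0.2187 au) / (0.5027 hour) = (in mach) 5.309e+04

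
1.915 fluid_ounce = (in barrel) 0.0003562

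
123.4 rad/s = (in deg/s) 7070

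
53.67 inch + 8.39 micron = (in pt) 3864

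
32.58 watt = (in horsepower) 0.04369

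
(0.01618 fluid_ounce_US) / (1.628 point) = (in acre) 2.059e-07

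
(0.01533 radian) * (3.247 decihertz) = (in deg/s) 0.2852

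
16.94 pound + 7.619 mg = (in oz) 271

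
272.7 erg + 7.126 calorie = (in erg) 2.982e+08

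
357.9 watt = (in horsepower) 0.48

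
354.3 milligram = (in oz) 0.0125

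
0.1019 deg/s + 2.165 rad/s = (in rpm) 20.69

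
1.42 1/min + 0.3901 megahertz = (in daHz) 3.901e+04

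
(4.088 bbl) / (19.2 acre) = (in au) 5.592e-17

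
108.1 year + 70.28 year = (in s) 5.625e+09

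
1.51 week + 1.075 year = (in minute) 5.802e+05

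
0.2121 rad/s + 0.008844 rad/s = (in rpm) 2.11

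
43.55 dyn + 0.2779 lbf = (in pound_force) 0.278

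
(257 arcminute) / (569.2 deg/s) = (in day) 8.71e-08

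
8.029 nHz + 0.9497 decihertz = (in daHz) 0.009497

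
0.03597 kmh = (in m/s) 0.009992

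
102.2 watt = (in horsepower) 0.1371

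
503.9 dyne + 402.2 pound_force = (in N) 1789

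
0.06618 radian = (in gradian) 4.213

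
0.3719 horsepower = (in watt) 277.3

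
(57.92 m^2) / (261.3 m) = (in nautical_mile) 0.0001197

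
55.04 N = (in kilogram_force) 5.613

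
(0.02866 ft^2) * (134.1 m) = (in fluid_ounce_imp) 1.257e+04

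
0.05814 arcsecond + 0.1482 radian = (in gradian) 9.435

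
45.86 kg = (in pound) 101.1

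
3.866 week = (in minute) 3.897e+04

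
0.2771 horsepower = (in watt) 206.6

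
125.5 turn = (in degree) 4.518e+04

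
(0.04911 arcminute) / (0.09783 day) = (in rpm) 1.614e-08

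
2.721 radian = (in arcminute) 9354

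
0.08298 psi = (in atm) 0.005646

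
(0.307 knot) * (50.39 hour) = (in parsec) 9.285e-13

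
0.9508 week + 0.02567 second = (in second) 5.75e+05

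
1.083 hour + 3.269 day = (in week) 0.4734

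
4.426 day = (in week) 0.6323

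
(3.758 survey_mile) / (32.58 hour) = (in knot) 0.1002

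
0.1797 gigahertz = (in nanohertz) 1.797e+17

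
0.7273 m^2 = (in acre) 0.0001797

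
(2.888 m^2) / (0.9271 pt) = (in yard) 9657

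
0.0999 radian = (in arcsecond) 2.061e+04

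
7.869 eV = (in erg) 1.261e-11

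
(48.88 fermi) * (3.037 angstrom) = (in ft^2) 1.598e-22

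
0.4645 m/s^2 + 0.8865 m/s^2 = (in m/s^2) 1.351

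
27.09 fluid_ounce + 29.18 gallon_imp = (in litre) 133.5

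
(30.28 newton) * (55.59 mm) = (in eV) 1.051e+19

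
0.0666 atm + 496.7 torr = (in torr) 547.3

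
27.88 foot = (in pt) 2.409e+04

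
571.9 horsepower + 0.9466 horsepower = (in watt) 4.272e+05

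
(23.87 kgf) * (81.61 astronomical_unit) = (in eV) 1.784e+34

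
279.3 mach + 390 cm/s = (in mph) 2.127e+05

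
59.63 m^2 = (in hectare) 0.005963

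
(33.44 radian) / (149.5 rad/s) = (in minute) 0.003728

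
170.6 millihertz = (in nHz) 1.706e+08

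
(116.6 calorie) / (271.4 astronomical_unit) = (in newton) 1.202e-11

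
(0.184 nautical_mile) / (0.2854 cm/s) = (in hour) 33.17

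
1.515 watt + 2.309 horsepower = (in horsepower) 2.311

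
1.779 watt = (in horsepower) 0.002386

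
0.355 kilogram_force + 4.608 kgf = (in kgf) 4.963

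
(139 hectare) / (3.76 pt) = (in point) 2.97e+12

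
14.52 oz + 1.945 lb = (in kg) 1.294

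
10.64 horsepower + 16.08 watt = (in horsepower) 10.66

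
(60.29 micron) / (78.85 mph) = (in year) 5.424e-14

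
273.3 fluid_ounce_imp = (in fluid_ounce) 262.6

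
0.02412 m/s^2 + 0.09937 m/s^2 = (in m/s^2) 0.1235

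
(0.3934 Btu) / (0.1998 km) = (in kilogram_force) 0.2118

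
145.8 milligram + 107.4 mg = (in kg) 0.0002532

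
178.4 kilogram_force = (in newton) 1750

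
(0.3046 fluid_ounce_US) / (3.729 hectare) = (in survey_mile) 1.501e-13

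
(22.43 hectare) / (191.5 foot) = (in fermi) 3.843e+18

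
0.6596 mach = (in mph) 502.4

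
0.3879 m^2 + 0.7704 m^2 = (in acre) 0.0002862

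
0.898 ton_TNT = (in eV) 2.345e+28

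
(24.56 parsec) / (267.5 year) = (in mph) 2.01e+08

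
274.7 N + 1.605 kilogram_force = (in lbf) 65.29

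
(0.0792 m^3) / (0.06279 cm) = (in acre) 0.03117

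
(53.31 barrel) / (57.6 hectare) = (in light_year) 1.555e-21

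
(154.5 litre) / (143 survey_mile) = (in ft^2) 7.226e-06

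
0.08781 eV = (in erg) 1.407e-13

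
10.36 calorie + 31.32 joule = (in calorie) 17.85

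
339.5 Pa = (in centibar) 0.3395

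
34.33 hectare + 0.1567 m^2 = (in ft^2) 3.695e+06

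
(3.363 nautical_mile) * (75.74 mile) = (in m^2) 7.592e+08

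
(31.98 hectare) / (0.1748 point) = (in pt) 1.47e+13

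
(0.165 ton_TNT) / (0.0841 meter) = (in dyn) 8.209e+14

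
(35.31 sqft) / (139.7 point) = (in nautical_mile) 0.03594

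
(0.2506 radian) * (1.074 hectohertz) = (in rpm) 257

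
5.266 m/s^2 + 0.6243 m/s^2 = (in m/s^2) 5.89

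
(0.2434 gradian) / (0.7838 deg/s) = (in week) 4.621e-07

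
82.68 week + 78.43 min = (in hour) 1.389e+04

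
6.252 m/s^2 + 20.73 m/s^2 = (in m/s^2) 26.98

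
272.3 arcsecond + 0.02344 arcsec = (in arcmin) 4.539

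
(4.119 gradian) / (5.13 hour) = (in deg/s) 0.0002007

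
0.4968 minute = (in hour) 0.00828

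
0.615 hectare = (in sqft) 6.62e+04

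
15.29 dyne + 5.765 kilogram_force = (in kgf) 5.765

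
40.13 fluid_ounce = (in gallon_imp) 0.2611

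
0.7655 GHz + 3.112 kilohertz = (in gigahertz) 0.7655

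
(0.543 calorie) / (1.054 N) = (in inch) 84.86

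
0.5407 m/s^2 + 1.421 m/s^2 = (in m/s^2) 1.962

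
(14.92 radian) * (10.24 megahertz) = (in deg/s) 8.754e+09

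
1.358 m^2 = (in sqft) 14.62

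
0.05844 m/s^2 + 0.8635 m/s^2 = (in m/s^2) 0.9219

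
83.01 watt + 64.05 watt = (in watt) 147.1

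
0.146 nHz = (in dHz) 1.46e-09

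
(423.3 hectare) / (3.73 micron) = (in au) 7.586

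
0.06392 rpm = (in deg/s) 0.3835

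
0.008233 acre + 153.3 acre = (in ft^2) 6.678e+06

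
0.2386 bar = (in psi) 3.461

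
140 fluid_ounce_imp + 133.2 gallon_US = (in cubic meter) 0.5082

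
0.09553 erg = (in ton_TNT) 2.283e-18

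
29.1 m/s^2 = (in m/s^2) 29.1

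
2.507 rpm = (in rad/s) 0.2625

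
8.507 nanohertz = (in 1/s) 8.507e-09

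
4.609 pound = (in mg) 2.091e+06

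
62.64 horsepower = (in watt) 4.671e+04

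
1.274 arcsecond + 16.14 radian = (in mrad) 1.614e+04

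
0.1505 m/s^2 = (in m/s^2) 0.1505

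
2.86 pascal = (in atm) 2.823e-05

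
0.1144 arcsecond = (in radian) 5.546e-07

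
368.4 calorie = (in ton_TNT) 3.684e-07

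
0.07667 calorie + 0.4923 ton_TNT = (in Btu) 1.952e+06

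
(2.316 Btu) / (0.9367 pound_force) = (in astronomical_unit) 3.92e-09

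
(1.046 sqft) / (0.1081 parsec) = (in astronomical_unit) 1.947e-28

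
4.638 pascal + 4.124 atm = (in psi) 60.61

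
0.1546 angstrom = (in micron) 1.546e-05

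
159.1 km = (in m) 1.591e+05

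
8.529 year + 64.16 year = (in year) 72.69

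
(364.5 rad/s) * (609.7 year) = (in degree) 4.016e+14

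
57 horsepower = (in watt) 4.25e+04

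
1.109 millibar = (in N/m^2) 110.9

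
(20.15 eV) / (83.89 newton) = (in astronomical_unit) 2.572e-31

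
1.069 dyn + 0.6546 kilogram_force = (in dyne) 6.419e+05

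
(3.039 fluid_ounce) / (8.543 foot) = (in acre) 8.529e-09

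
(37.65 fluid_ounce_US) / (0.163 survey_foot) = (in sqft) 0.2412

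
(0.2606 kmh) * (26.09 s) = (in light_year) 1.996e-16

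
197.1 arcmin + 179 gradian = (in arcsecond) 5.918e+05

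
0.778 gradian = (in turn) 0.001945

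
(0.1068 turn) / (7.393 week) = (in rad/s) 1.501e-07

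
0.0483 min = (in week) 4.792e-06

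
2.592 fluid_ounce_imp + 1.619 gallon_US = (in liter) 6.202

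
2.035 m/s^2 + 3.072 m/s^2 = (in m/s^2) 5.107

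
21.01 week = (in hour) 3530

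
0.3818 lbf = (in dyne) 1.698e+05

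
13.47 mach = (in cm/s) 4.587e+05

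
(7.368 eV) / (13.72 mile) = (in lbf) 1.202e-23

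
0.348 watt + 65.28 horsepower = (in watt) 4.868e+04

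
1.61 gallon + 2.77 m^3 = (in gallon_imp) 610.7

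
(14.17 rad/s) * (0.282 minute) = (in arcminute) 8.242e+05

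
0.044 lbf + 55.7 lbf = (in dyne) 2.48e+07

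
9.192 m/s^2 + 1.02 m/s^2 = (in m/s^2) 10.21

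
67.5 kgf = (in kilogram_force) 67.5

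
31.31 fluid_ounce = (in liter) 0.9259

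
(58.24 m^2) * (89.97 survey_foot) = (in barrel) 1.005e+04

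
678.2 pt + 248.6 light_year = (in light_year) 248.6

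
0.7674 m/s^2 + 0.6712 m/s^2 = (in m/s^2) 1.439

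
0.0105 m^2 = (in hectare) 1.05e-06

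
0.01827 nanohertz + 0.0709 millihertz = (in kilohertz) 7.09e-08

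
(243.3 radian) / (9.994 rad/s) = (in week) 4.025e-05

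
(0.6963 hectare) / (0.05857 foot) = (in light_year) 4.123e-11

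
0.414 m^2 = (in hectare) 4.14e-05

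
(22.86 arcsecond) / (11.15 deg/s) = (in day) 6.592e-09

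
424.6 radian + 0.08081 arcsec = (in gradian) 2.703e+04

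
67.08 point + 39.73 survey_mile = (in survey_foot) 2.098e+05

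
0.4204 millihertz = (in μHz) 420.4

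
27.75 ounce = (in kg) 0.7867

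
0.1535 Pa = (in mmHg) 0.001151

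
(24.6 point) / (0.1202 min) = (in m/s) 0.001203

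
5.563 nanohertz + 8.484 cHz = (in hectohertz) 0.0008484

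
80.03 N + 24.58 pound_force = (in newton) 189.4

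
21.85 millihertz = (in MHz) 2.185e-08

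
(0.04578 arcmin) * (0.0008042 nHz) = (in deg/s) 6.136e-16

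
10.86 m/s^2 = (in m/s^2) 10.86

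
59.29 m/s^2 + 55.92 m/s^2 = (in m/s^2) 115.2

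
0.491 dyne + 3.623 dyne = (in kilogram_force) 4.195e-06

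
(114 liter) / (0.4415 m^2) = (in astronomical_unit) 1.726e-12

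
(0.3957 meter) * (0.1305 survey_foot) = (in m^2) 0.01574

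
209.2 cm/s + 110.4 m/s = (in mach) 0.3304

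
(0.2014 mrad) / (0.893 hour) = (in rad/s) 6.265e-08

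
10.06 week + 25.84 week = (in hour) 6031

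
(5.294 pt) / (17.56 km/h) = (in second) 0.0003829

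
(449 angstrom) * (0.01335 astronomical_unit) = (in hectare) 0.008967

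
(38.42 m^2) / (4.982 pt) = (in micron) 2.186e+10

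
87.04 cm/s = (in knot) 1.692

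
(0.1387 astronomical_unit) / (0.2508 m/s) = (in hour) 2.298e+07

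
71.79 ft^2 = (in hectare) 0.000667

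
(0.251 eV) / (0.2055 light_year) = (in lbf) 4.65e-36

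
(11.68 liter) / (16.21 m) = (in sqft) 0.007756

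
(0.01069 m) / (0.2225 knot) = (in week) 1.544e-07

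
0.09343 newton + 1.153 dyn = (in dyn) 9344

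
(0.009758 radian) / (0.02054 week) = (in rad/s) 7.855e-07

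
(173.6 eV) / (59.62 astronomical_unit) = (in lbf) 7.011e-31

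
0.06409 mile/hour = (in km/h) 0.1031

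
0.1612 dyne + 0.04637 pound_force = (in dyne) 2.063e+04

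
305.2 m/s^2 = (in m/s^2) 305.2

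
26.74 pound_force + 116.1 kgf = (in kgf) 128.2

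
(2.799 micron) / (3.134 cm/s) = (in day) 1.034e-09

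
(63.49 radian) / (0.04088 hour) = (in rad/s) 0.4314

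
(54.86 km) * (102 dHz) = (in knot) 1.088e+06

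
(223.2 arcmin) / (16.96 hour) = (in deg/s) 6.093e-05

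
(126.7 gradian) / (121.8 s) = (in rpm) 0.156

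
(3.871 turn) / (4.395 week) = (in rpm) 8.738e-05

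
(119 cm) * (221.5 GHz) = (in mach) 7.741e+08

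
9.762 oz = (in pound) 0.6101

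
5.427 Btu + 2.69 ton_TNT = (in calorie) 2.69e+09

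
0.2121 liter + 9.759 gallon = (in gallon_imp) 8.173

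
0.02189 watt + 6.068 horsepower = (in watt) 4525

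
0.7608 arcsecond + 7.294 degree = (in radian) 0.1273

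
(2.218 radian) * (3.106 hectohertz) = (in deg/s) 3.947e+04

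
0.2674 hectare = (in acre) 0.6608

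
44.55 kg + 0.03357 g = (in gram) 4.455e+04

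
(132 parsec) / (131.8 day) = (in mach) 1.05e+09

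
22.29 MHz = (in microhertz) 2.229e+13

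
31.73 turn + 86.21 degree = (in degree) 1.151e+04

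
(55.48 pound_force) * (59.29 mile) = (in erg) 2.355e+14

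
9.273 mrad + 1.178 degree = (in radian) 0.02983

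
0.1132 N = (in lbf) 0.02545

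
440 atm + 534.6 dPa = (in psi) 6466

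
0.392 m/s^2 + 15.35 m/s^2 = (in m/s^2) 15.74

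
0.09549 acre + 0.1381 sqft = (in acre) 0.09549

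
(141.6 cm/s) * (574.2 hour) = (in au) 1.957e-05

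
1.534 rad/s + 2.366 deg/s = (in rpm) 15.04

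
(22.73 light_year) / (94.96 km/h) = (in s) 8.152e+15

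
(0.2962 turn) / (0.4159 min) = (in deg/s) 4.273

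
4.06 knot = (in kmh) 7.519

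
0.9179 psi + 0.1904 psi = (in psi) 1.108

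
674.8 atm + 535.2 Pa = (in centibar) 6.837e+04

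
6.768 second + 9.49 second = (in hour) 0.004516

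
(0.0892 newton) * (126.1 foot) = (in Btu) 0.00325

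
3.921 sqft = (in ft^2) 3.921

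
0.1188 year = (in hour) 1041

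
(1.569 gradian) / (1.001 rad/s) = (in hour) 6.839e-06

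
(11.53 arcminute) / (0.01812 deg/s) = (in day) 0.0001227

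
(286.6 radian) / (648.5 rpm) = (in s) 4.22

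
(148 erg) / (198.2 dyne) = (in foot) 0.0245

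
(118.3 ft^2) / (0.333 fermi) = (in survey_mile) 2.051e+13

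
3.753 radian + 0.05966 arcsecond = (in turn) 0.5973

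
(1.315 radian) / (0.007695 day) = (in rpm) 0.01889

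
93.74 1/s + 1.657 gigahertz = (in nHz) 1.657e+18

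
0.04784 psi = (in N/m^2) 329.8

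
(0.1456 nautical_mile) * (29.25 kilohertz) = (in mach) 2.316e+04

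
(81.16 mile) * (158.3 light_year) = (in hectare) 1.956e+19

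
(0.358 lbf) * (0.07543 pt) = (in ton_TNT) 1.013e-14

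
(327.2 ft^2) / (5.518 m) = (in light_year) 5.823e-16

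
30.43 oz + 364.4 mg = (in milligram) 8.63e+05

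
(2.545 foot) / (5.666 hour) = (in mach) 1.117e-07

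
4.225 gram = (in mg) 4225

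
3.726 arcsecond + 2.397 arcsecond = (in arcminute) 0.102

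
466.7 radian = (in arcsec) 9.626e+07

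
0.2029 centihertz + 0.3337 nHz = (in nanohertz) 2.029e+06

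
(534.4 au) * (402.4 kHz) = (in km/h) 1.158e+20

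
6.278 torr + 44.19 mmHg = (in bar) 0.06729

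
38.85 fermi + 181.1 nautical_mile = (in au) 2.242e-06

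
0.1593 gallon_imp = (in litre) 0.7242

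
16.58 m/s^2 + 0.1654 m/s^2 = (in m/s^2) 16.75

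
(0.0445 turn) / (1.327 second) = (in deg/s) 12.07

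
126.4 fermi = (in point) 3.583e-10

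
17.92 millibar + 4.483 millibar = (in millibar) 22.4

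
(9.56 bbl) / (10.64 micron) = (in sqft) 1.538e+06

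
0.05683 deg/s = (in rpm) 0.009472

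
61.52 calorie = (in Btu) 0.244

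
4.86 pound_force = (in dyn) 2.162e+06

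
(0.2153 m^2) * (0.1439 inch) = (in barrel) 0.00495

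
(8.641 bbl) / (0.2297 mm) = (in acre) 1.478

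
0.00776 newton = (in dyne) 776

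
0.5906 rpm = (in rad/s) 0.06185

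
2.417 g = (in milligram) 2417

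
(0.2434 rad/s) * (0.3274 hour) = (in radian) 286.9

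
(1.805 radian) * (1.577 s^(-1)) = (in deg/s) 163.1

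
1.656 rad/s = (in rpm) 15.81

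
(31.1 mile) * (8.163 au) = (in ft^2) 6.579e+17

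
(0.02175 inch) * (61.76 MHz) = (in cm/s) 3.412e+06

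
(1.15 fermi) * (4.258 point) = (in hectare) 1.727e-22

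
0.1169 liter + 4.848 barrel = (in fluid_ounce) 2.607e+04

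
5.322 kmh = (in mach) 0.004342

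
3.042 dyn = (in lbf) 6.839e-06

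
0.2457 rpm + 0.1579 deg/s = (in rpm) 0.272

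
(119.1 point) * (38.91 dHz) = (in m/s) 0.1635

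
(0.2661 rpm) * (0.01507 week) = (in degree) 1.455e+04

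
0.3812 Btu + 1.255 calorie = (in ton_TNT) 9.738e-08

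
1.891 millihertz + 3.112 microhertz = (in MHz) 1.894e-09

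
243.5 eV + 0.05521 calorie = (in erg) 2.31e+06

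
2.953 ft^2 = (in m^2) 0.2743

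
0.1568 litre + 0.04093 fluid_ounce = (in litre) 0.158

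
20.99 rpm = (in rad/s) 2.198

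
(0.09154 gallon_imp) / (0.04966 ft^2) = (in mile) 5.605e-05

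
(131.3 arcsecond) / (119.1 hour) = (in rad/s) 1.485e-09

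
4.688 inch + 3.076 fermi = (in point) 337.5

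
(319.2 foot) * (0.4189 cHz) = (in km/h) 1.467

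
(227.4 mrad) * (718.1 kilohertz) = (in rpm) 1.559e+06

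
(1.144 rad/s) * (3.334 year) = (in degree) 6.892e+09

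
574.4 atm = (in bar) 582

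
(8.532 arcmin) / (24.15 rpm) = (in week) 1.623e-09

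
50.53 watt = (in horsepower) 0.06776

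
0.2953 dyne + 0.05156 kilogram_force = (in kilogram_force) 0.05156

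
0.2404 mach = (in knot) 159.1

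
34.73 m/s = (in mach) 0.102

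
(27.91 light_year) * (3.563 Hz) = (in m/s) 9.408e+17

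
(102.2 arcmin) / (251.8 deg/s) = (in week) 1.118e-08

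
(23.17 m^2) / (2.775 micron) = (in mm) 8.35e+09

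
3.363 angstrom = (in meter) 3.363e-10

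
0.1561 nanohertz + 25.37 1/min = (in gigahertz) 4.228e-10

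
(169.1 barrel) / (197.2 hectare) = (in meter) 1.363e-05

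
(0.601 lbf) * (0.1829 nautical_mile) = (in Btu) 0.8583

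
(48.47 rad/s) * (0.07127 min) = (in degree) 1.188e+04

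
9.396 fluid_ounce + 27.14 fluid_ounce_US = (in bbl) 0.006796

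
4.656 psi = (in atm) 0.3168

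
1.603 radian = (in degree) 91.85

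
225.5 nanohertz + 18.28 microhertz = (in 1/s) 1.851e-05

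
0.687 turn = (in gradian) 274.8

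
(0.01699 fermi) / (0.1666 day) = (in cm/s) 1.18e-19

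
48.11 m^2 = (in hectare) 0.004811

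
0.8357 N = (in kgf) 0.08522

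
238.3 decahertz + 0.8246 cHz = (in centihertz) 2.383e+05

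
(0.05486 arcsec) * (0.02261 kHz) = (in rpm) 5.743e-05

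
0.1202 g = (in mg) 120.2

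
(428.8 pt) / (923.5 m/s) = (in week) 2.708e-10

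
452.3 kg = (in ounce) 1.595e+04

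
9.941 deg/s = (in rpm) 1.657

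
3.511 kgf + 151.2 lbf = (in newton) 707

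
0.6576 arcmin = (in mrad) 0.1913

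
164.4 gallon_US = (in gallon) 164.4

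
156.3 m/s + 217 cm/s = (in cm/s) 1.585e+04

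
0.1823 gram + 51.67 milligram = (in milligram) 234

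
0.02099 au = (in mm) 3.14e+12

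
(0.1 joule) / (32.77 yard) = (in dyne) 333.7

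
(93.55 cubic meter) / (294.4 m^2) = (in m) 0.3178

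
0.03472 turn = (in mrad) 218.2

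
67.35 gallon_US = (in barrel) 1.604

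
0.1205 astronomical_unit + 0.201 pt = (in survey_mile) 1.12e+07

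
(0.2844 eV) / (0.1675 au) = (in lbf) 4.088e-31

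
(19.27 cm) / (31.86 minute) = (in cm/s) 0.01008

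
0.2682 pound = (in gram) 121.7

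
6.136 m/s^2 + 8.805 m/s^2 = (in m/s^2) 14.94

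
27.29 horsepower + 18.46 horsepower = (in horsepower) 45.75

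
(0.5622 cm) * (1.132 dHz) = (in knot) 0.001237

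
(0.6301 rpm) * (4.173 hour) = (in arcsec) 2.045e+08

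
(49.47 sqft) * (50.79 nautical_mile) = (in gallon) 1.142e+08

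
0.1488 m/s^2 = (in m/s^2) 0.1488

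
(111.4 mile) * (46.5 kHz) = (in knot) 1.62e+10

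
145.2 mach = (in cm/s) 4.944e+06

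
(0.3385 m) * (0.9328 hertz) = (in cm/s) 31.58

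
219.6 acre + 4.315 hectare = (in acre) 230.3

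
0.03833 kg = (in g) 38.33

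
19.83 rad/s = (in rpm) 189.4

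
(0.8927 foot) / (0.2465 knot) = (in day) 2.483e-05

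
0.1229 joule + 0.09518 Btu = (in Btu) 0.0953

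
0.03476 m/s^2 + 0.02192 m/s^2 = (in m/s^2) 0.05668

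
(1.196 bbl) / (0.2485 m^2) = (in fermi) 7.652e+14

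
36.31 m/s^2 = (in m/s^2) 36.31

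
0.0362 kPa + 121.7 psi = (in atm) 8.282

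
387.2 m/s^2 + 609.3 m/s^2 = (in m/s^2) 996.5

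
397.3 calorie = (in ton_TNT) 3.973e-07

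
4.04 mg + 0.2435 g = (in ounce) 0.008732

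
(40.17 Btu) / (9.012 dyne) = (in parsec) 1.524e-08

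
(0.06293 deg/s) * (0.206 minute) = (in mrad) 13.58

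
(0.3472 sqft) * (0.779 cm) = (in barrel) 0.00158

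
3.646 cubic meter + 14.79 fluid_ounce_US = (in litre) 3646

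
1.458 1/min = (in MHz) 2.43e-08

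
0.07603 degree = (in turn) 0.0002112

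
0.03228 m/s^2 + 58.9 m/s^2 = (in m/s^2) 58.93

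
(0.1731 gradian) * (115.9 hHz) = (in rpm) 300.9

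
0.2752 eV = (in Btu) 4.179e-23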